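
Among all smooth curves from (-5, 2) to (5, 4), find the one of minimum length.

Arc-length functional: J[y] = ∫ sqrt(1 + (y')^2) dx.
Lagrangian L = sqrt(1 + (y')^2) has no explicit y dependence, so ∂L/∂y = 0 and the Euler-Lagrange equation gives
    d/dx( y' / sqrt(1 + (y')^2) ) = 0  ⇒  y' / sqrt(1 + (y')^2) = const.
Hence y' is constant, so y(x) is affine.
Fitting the endpoints (-5, 2) and (5, 4):
    slope m = (4 − 2) / (5 − (-5)) = 1/5,
    intercept c = 2 − m·(-5) = 3.
Extremal: y(x) = (1/5) x + 3.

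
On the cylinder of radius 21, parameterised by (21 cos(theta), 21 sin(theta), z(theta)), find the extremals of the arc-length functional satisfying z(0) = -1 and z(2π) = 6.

Parameterise the cylinder of radius R = 21 as
    r(θ) = (21 cos θ, 21 sin θ, z(θ)).
The arc-length element is
    ds = sqrt(441 + (dz/dθ)^2) dθ,
so the Lagrangian is L = sqrt(441 + z'^2).
L depends on z' only, not on z or θ, so ∂L/∂z = 0 and
    ∂L/∂z' = z' / sqrt(441 + z'^2).
The Euler-Lagrange equation gives
    d/dθ( z' / sqrt(441 + z'^2) ) = 0,
so z' is constant. Integrating once:
    z(θ) = a θ + b,
a helix on the cylinder (a straight line when the cylinder is unrolled). The constants a, b are determined by the endpoint conditions.
With endpoint conditions z(0) = -1 and z(2π) = 6: from z(0) = b we get b = -1, and a·2π + -1 = 6 gives a = 7/(2π), so
    z(θ) = (7/(2π)) θ − 1.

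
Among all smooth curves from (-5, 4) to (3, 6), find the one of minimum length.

Arc-length functional: J[y] = ∫ sqrt(1 + (y')^2) dx.
Lagrangian L = sqrt(1 + (y')^2) has no explicit y dependence, so ∂L/∂y = 0 and the Euler-Lagrange equation gives
    d/dx( y' / sqrt(1 + (y')^2) ) = 0  ⇒  y' / sqrt(1 + (y')^2) = const.
Hence y' is constant, so y(x) is affine.
Fitting the endpoints (-5, 4) and (3, 6):
    slope m = (6 − 4) / (3 − (-5)) = 1/4,
    intercept c = 4 − m·(-5) = 21/4.
Extremal: y(x) = (1/4) x + 21/4.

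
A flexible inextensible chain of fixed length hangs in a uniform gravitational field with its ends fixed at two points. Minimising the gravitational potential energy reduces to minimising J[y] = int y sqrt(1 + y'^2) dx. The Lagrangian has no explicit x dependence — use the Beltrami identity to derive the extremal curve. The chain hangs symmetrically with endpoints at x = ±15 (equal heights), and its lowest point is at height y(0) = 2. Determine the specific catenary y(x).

The Lagrangian L(y, y') = y sqrt(1 + y'^2) has no explicit x dependence, so the Beltrami identity applies:
    L − y' ∂L/∂y' = C.
Compute ∂L/∂y' = y · y' / sqrt(1 + y'^2). Then
    L − y' ∂L/∂y'
    = y sqrt(1 + y'^2) − y · y'^2 / sqrt(1 + y'^2)
    = y (1 + y'^2 − y'^2) / sqrt(1 + y'^2)
    = y / sqrt(1 + y'^2) = C.
Squaring gives y^2 = C^2 (1 + y'^2), i.e.
    y'^2 = y^2 / C^2 − 1.
Separating variables,
    dy / sqrt(y^2 − C^2) = dx / C,
and integrating gives arccosh(y / C) = (x − a)/C, so
    y(x) = C cosh((x − a)/C),
the catenary. The constants C and a are fixed by the two endpoint conditions (and, for the hanging-chain problem, the length constraint selects C).
Now fit the given data. The endpoints x = ±15 are symmetric at equal height, so the catenary is even about its minimum: a = 0 and y(x) = C cosh(x/C). The lowest point is y(0) = C cosh(0) = C, and we are told y(0) = 2, so C = 2. Therefore
    y(x) = 2 cosh(x/2),
and at the endpoints
    y(±15) = 2 cosh(15/2).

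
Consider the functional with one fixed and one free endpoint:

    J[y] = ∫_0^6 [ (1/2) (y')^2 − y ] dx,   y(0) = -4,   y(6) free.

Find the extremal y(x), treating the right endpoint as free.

The Lagrangian L = (1/2) (y')^2 − y gives
    ∂L/∂y = −1,   ∂L/∂y' = y'.
Euler-Lagrange: d/dx(y') − (−1) = 0, i.e. y'' + 1 = 0, so
    y(x) = −(1/2) x^2 + C1 x + C2.
Fixed left endpoint y(0) = -4 ⇒ C2 = -4.
The right endpoint x = 6 is free, so the natural (transversality) condition is ∂L/∂y' |_{x=6} = 0, i.e. y'(6) = 0.
Compute y'(x) = −1 x + C1, so y'(6) = −6 + C1 = 0 ⇒ C1 = 6.
Therefore the extremal is
    y(x) = −x^2/2 + 6 x − 4.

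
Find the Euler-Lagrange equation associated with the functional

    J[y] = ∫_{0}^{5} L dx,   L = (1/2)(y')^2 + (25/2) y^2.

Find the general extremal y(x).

The Lagrangian is L = (1/2)(y')^2 + (25/2) y^2.
∂L/∂y = 25y.
∂L/∂y' = y'.
The Euler-Lagrange equation d/dx(∂L/∂y') − ∂L/∂y = 0 becomes:
    y'' - 25 y = 0
General solution: y(x) = A e^(5x) + B e^(-5x), where A and B are arbitrary constants fixed by the endpoint conditions.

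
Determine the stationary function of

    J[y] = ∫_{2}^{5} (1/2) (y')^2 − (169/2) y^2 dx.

The Lagrangian is L = (1/2) (y')^2 − (169/2) y^2.
Compute ∂L/∂y = -169y, ∂L/∂y' = y'.
The Euler-Lagrange equation d/dx(∂L/∂y') − ∂L/∂y = 0 reduces to
    y'' + 169 y = 0.
Its general solution is
    y(x) = A sin(13x) + B cos(13x),
with A, B fixed by the endpoint conditions.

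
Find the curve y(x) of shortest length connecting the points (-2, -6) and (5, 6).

Arc-length functional: J[y] = ∫ sqrt(1 + (y')^2) dx.
Lagrangian L = sqrt(1 + (y')^2) has no explicit y dependence, so ∂L/∂y = 0 and the Euler-Lagrange equation gives
    d/dx( y' / sqrt(1 + (y')^2) ) = 0  ⇒  y' / sqrt(1 + (y')^2) = const.
Hence y' is constant, so y(x) is affine.
Fitting the endpoints (-2, -6) and (5, 6):
    slope m = (6 − (-6)) / (5 − (-2)) = 12/7,
    intercept c = (-6) − m·(-2) = -18/7.
Extremal: y(x) = (12/7) x - 18/7.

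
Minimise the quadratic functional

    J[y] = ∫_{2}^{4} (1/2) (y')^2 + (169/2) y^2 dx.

The Lagrangian is L = (1/2) (y')^2 + (169/2) y^2.
Compute ∂L/∂y = 169y, ∂L/∂y' = y'.
The Euler-Lagrange equation d/dx(∂L/∂y') − ∂L/∂y = 0 reduces to
    y'' − 169 y = 0.
Its general solution is
    y(x) = A e^(13x) + B e^(−13x),
with A, B fixed by the endpoint conditions.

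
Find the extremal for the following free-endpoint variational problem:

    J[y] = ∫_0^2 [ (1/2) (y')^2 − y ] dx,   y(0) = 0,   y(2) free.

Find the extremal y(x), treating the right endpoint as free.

The Lagrangian L = (1/2) (y')^2 − y gives
    ∂L/∂y = −1,   ∂L/∂y' = y'.
Euler-Lagrange: d/dx(y') − (−1) = 0, i.e. y'' + 1 = 0, so
    y(x) = −(1/2) x^2 + C1 x + C2.
Fixed left endpoint y(0) = 0 ⇒ C2 = 0.
The right endpoint x = 2 is free, so the natural (transversality) condition is ∂L/∂y' |_{x=2} = 0, i.e. y'(2) = 0.
Compute y'(x) = −1 x + C1, so y'(2) = −2 + C1 = 0 ⇒ C1 = 2.
Therefore the extremal is
    y(x) = −x^2/2 + 2 x.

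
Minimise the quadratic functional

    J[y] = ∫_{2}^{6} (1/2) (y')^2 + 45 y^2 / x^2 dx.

The Lagrangian is L = (1/2) (y')^2 + 45 y^2 / x^2.
Compute ∂L/∂y = 90y/x^2, ∂L/∂y' = y'.
The Euler-Lagrange equation d/dx(∂L/∂y') − ∂L/∂y = 0 reduces to
    y'' − 90/x^2 · y = 0  (x > 0).
Its general solution is
    y(x) = A x^10 + B x^(-9),
with A, B fixed by the endpoint conditions.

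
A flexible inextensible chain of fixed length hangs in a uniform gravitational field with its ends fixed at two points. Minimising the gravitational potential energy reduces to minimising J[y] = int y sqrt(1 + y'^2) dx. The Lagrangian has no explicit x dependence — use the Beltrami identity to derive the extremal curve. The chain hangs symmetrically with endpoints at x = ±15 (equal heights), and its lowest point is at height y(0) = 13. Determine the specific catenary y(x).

The Lagrangian L(y, y') = y sqrt(1 + y'^2) has no explicit x dependence, so the Beltrami identity applies:
    L − y' ∂L/∂y' = C.
Compute ∂L/∂y' = y · y' / sqrt(1 + y'^2). Then
    L − y' ∂L/∂y'
    = y sqrt(1 + y'^2) − y · y'^2 / sqrt(1 + y'^2)
    = y (1 + y'^2 − y'^2) / sqrt(1 + y'^2)
    = y / sqrt(1 + y'^2) = C.
Squaring gives y^2 = C^2 (1 + y'^2), i.e.
    y'^2 = y^2 / C^2 − 1.
Separating variables,
    dy / sqrt(y^2 − C^2) = dx / C,
and integrating gives arccosh(y / C) = (x − a)/C, so
    y(x) = C cosh((x − a)/C),
the catenary. The constants C and a are fixed by the two endpoint conditions (and, for the hanging-chain problem, the length constraint selects C).
Now fit the given data. The endpoints x = ±15 are symmetric at equal height, so the catenary is even about its minimum: a = 0 and y(x) = C cosh(x/C). The lowest point is y(0) = C cosh(0) = C, and we are told y(0) = 13, so C = 13. Therefore
    y(x) = 13 cosh(x/13),
and at the endpoints
    y(±15) = 13 cosh(15/13).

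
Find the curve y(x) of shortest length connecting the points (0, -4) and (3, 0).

Arc-length functional: J[y] = ∫ sqrt(1 + (y')^2) dx.
Lagrangian L = sqrt(1 + (y')^2) has no explicit y dependence, so ∂L/∂y = 0 and the Euler-Lagrange equation gives
    d/dx( y' / sqrt(1 + (y')^2) ) = 0  ⇒  y' / sqrt(1 + (y')^2) = const.
Hence y' is constant, so y(x) is affine.
Fitting the endpoints (0, -4) and (3, 0):
    slope m = (0 − (-4)) / (3 − 0) = 4/3,
    intercept c = (-4) − m·0 = -4.
Extremal: y(x) = (4/3) x - 4.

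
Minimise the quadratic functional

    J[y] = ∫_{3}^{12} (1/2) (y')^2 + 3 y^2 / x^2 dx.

The Lagrangian is L = (1/2) (y')^2 + 3 y^2 / x^2.
Compute ∂L/∂y = 6y/x^2, ∂L/∂y' = y'.
The Euler-Lagrange equation d/dx(∂L/∂y') − ∂L/∂y = 0 reduces to
    y'' − 6/x^2 · y = 0  (x > 0).
Its general solution is
    y(x) = A x^3 + B x^(-2),
with A, B fixed by the endpoint conditions.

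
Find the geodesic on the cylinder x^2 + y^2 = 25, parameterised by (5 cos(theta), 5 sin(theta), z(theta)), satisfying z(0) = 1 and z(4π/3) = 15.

Parameterise the cylinder of radius R = 5 as
    r(θ) = (5 cos θ, 5 sin θ, z(θ)).
The arc-length element is
    ds = sqrt(25 + (dz/dθ)^2) dθ,
so the Lagrangian is L = sqrt(25 + z'^2).
L depends on z' only, not on z or θ, so ∂L/∂z = 0 and
    ∂L/∂z' = z' / sqrt(25 + z'^2).
The Euler-Lagrange equation gives
    d/dθ( z' / sqrt(25 + z'^2) ) = 0,
so z' is constant. Integrating once:
    z(θ) = a θ + b,
a helix on the cylinder (a straight line when the cylinder is unrolled). The constants a, b are determined by the endpoint conditions.
With endpoint conditions z(0) = 1 and z(4π/3) = 15: from z(0) = b we get b = 1, and a·4π/3 + 1 = 15 gives a = 21/(2π), so
    z(θ) = (21/(2π)) θ + 1.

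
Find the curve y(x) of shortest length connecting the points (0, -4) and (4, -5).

Arc-length functional: J[y] = ∫ sqrt(1 + (y')^2) dx.
Lagrangian L = sqrt(1 + (y')^2) has no explicit y dependence, so ∂L/∂y = 0 and the Euler-Lagrange equation gives
    d/dx( y' / sqrt(1 + (y')^2) ) = 0  ⇒  y' / sqrt(1 + (y')^2) = const.
Hence y' is constant, so y(x) is affine.
Fitting the endpoints (0, -4) and (4, -5):
    slope m = ((-5) − (-4)) / (4 − 0) = -1/4,
    intercept c = (-4) − m·0 = -4.
Extremal: y(x) = (-1/4) x - 4.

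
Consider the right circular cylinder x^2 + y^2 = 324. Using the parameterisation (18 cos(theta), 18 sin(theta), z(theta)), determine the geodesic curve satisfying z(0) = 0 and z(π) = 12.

Parameterise the cylinder of radius R = 18 as
    r(θ) = (18 cos θ, 18 sin θ, z(θ)).
The arc-length element is
    ds = sqrt(324 + (dz/dθ)^2) dθ,
so the Lagrangian is L = sqrt(324 + z'^2).
L depends on z' only, not on z or θ, so ∂L/∂z = 0 and
    ∂L/∂z' = z' / sqrt(324 + z'^2).
The Euler-Lagrange equation gives
    d/dθ( z' / sqrt(324 + z'^2) ) = 0,
so z' is constant. Integrating once:
    z(θ) = a θ + b,
a helix on the cylinder (a straight line when the cylinder is unrolled). The constants a, b are determined by the endpoint conditions.
With endpoint conditions z(0) = 0 and z(π) = 12: from z(0) = b we get b = 0, and a·π + 0 = 12 gives a = 12/π, so
    z(θ) = (12/π) θ.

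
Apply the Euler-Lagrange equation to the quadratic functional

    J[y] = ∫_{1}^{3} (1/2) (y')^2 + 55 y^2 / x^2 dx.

The Lagrangian is L = (1/2) (y')^2 + 55 y^2 / x^2.
Compute ∂L/∂y = 110y/x^2, ∂L/∂y' = y'.
The Euler-Lagrange equation d/dx(∂L/∂y') − ∂L/∂y = 0 reduces to
    y'' − 110/x^2 · y = 0  (x > 0).
Its general solution is
    y(x) = A x^11 + B x^(-10),
with A, B fixed by the endpoint conditions.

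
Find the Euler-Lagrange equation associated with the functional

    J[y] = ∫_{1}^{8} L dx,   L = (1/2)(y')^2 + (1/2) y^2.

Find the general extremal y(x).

The Lagrangian is L = (1/2)(y')^2 + (1/2) y^2.
∂L/∂y = y.
∂L/∂y' = y'.
The Euler-Lagrange equation d/dx(∂L/∂y') − ∂L/∂y = 0 becomes:
    y'' - y = 0
General solution: y(x) = A e^x + B e^(-x), where A and B are arbitrary constants fixed by the endpoint conditions.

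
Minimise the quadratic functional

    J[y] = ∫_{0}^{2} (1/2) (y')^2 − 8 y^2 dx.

The Lagrangian is L = (1/2) (y')^2 − 8 y^2.
Compute ∂L/∂y = -16y, ∂L/∂y' = y'.
The Euler-Lagrange equation d/dx(∂L/∂y') − ∂L/∂y = 0 reduces to
    y'' + 16 y = 0.
Its general solution is
    y(x) = A sin(4x) + B cos(4x),
with A, B fixed by the endpoint conditions.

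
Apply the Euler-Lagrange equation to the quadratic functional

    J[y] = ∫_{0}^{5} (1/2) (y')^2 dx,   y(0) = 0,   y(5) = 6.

The Lagrangian is L = (1/2) (y')^2.
Compute ∂L/∂y = 0, ∂L/∂y' = y'.
The Euler-Lagrange equation d/dx(∂L/∂y') − ∂L/∂y = 0 reduces to
    y'' = 0.
Its general solution is
    y(x) = A x + B,
with A, B fixed by the endpoint conditions.
Applying the endpoint conditions y(0) = 0 and y(5) = 6: solve A·0 + B = 0 and A·5 + B = 6. Subtracting gives A(5 − 0) = 6 − 0, so A = 6/5, and B = 0 − A·0 = 0. Therefore
    y(x) = (6/5) x.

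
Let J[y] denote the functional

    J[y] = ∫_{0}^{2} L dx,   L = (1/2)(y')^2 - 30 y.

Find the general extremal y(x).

The Lagrangian is L = (1/2)(y')^2 - 30 y.
∂L/∂y = -30.
∂L/∂y' = y'.
The Euler-Lagrange equation d/dx(∂L/∂y') − ∂L/∂y = 0 becomes:
    y'' + 30 = 0
General solution: y(x) = -15 x^2 + A x + B, where A and B are arbitrary constants fixed by the endpoint conditions.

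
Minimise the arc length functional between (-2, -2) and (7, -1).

Arc-length functional: J[y] = ∫ sqrt(1 + (y')^2) dx.
Lagrangian L = sqrt(1 + (y')^2) has no explicit y dependence, so ∂L/∂y = 0 and the Euler-Lagrange equation gives
    d/dx( y' / sqrt(1 + (y')^2) ) = 0  ⇒  y' / sqrt(1 + (y')^2) = const.
Hence y' is constant, so y(x) is affine.
Fitting the endpoints (-2, -2) and (7, -1):
    slope m = ((-1) − (-2)) / (7 − (-2)) = 1/9,
    intercept c = (-2) − m·(-2) = -16/9.
Extremal: y(x) = (1/9) x - 16/9.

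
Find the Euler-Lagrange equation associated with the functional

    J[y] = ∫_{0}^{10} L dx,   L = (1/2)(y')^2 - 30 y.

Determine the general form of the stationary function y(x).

The Lagrangian is L = (1/2)(y')^2 - 30 y.
∂L/∂y = -30.
∂L/∂y' = y'.
The Euler-Lagrange equation d/dx(∂L/∂y') − ∂L/∂y = 0 becomes:
    y'' + 30 = 0
General solution: y(x) = -15 x^2 + A x + B, where A and B are arbitrary constants fixed by the endpoint conditions.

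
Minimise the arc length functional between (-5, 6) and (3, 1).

Arc-length functional: J[y] = ∫ sqrt(1 + (y')^2) dx.
Lagrangian L = sqrt(1 + (y')^2) has no explicit y dependence, so ∂L/∂y = 0 and the Euler-Lagrange equation gives
    d/dx( y' / sqrt(1 + (y')^2) ) = 0  ⇒  y' / sqrt(1 + (y')^2) = const.
Hence y' is constant, so y(x) is affine.
Fitting the endpoints (-5, 6) and (3, 1):
    slope m = (1 − 6) / (3 − (-5)) = -5/8,
    intercept c = 6 − m·(-5) = 23/8.
Extremal: y(x) = (-5/8) x + 23/8.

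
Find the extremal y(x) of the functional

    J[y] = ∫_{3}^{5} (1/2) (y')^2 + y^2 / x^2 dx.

The Lagrangian is L = (1/2) (y')^2 + y^2 / x^2.
Compute ∂L/∂y = 2y/x^2, ∂L/∂y' = y'.
The Euler-Lagrange equation d/dx(∂L/∂y') − ∂L/∂y = 0 reduces to
    y'' − 2/x^2 · y = 0  (x > 0).
Its general solution is
    y(x) = A x^2 + B / x,
with A, B fixed by the endpoint conditions.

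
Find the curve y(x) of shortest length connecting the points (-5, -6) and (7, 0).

Arc-length functional: J[y] = ∫ sqrt(1 + (y')^2) dx.
Lagrangian L = sqrt(1 + (y')^2) has no explicit y dependence, so ∂L/∂y = 0 and the Euler-Lagrange equation gives
    d/dx( y' / sqrt(1 + (y')^2) ) = 0  ⇒  y' / sqrt(1 + (y')^2) = const.
Hence y' is constant, so y(x) is affine.
Fitting the endpoints (-5, -6) and (7, 0):
    slope m = (0 − (-6)) / (7 − (-5)) = 1/2,
    intercept c = (-6) − m·(-5) = -7/2.
Extremal: y(x) = (1/2) x - 7/2.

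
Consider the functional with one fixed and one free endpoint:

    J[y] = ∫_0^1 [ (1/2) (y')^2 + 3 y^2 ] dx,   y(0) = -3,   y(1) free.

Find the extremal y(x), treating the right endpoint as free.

The Lagrangian L = (1/2) (y')^2 + 3 y^2 gives
    ∂L/∂y = 6 y,   ∂L/∂y' = y'.
Euler-Lagrange: y'' − 6 y = 0.
With k = sqrt(6), the general solution is
    y(x) = A cosh(sqrt(6) x) + B sinh(sqrt(6) x).
Fixed left endpoint y(0) = -3 ⇒ A = -3.
The right endpoint x = 1 is free, so the natural (transversality) condition is ∂L/∂y' |_{x=1} = 0, i.e. y'(1) = 0.
Compute y'(x) = A k sinh(k x) + B k cosh(k x), so
    y'(1) = A k sinh(k·1) + B k cosh(k·1) = 0
    ⇒ B = −A tanh(k·1) = 3 tanh(sqrt(6)·1).
Therefore the extremal is
    y(x) = −3 cosh(sqrt(6) x) + 3 tanh(sqrt(6)·1) sinh(sqrt(6) x).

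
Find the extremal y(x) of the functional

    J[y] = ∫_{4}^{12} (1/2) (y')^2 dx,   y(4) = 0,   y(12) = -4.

The Lagrangian is L = (1/2) (y')^2.
Compute ∂L/∂y = 0, ∂L/∂y' = y'.
The Euler-Lagrange equation d/dx(∂L/∂y') − ∂L/∂y = 0 reduces to
    y'' = 0.
Its general solution is
    y(x) = A x + B,
with A, B fixed by the endpoint conditions.
Applying the endpoint conditions y(4) = 0 and y(12) = -4: solve A·4 + B = 0 and A·12 + B = -4. Subtracting gives A(12 − 4) = -4 − 0, so A = -1/2, and B = 0 − A·4 = 2. Therefore
    y(x) = (-1/2) x + 2.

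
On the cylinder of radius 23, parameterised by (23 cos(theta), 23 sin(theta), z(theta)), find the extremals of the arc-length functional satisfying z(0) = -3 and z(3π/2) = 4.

Parameterise the cylinder of radius R = 23 as
    r(θ) = (23 cos θ, 23 sin θ, z(θ)).
The arc-length element is
    ds = sqrt(529 + (dz/dθ)^2) dθ,
so the Lagrangian is L = sqrt(529 + z'^2).
L depends on z' only, not on z or θ, so ∂L/∂z = 0 and
    ∂L/∂z' = z' / sqrt(529 + z'^2).
The Euler-Lagrange equation gives
    d/dθ( z' / sqrt(529 + z'^2) ) = 0,
so z' is constant. Integrating once:
    z(θ) = a θ + b,
a helix on the cylinder (a straight line when the cylinder is unrolled). The constants a, b are determined by the endpoint conditions.
With endpoint conditions z(0) = -3 and z(3π/2) = 4: from z(0) = b we get b = -3, and a·3π/2 + -3 = 4 gives a = 14/(3π), so
    z(θ) = (14/(3π)) θ − 3.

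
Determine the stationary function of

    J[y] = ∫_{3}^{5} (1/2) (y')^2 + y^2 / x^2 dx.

The Lagrangian is L = (1/2) (y')^2 + y^2 / x^2.
Compute ∂L/∂y = 2y/x^2, ∂L/∂y' = y'.
The Euler-Lagrange equation d/dx(∂L/∂y') − ∂L/∂y = 0 reduces to
    y'' − 2/x^2 · y = 0  (x > 0).
Its general solution is
    y(x) = A x^2 + B / x,
with A, B fixed by the endpoint conditions.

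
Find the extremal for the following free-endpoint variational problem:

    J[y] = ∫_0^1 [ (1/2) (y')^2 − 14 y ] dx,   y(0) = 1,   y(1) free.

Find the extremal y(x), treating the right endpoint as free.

The Lagrangian L = (1/2) (y')^2 − 14 y gives
    ∂L/∂y = −14,   ∂L/∂y' = y'.
Euler-Lagrange: d/dx(y') − (−14) = 0, i.e. y'' + 14 = 0, so
    y(x) = −(14/2) x^2 + C1 x + C2.
Fixed left endpoint y(0) = 1 ⇒ C2 = 1.
The right endpoint x = 1 is free, so the natural (transversality) condition is ∂L/∂y' |_{x=1} = 0, i.e. y'(1) = 0.
Compute y'(x) = −14 x + C1, so y'(1) = −14 + C1 = 0 ⇒ C1 = 14.
Therefore the extremal is
    y(x) = −7 x^2 + 14 x + 1.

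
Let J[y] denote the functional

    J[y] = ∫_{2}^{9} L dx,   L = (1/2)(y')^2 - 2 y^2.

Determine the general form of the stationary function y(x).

The Lagrangian is L = (1/2)(y')^2 - 2 y^2.
∂L/∂y = -4y.
∂L/∂y' = y'.
The Euler-Lagrange equation d/dx(∂L/∂y') − ∂L/∂y = 0 becomes:
    y'' + 4 y = 0
General solution: y(x) = A sin(2x) + B cos(2x), where A and B are arbitrary constants fixed by the endpoint conditions.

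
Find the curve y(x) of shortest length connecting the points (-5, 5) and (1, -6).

Arc-length functional: J[y] = ∫ sqrt(1 + (y')^2) dx.
Lagrangian L = sqrt(1 + (y')^2) has no explicit y dependence, so ∂L/∂y = 0 and the Euler-Lagrange equation gives
    d/dx( y' / sqrt(1 + (y')^2) ) = 0  ⇒  y' / sqrt(1 + (y')^2) = const.
Hence y' is constant, so y(x) is affine.
Fitting the endpoints (-5, 5) and (1, -6):
    slope m = ((-6) − 5) / (1 − (-5)) = -11/6,
    intercept c = 5 − m·(-5) = -25/6.
Extremal: y(x) = (-11/6) x - 25/6.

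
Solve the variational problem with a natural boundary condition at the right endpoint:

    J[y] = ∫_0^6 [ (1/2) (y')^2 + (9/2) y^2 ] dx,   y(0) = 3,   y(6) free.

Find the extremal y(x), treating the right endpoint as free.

The Lagrangian L = (1/2) (y')^2 + (9/2) y^2 gives
    ∂L/∂y = 9 y,   ∂L/∂y' = y'.
Euler-Lagrange: y'' − 9 y = 0.
With k = 3, the general solution is
    y(x) = A cosh(3 x) + B sinh(3 x).
Fixed left endpoint y(0) = 3 ⇒ A = 3.
The right endpoint x = 6 is free, so the natural (transversality) condition is ∂L/∂y' |_{x=6} = 0, i.e. y'(6) = 0.
Compute y'(x) = A k sinh(k x) + B k cosh(k x), so
    y'(6) = A k sinh(k·6) + B k cosh(k·6) = 0
    ⇒ B = −A tanh(k·6) = − 3 tanh(3·6).
Therefore the extremal is
    y(x) = 3 cosh(3 x) − 3 tanh(3·6) sinh(3 x).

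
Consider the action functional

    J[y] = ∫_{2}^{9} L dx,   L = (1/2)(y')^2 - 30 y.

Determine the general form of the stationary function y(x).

The Lagrangian is L = (1/2)(y')^2 - 30 y.
∂L/∂y = -30.
∂L/∂y' = y'.
The Euler-Lagrange equation d/dx(∂L/∂y') − ∂L/∂y = 0 becomes:
    y'' + 30 = 0
General solution: y(x) = -15 x^2 + A x + B, where A and B are arbitrary constants fixed by the endpoint conditions.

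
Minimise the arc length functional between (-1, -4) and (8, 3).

Arc-length functional: J[y] = ∫ sqrt(1 + (y')^2) dx.
Lagrangian L = sqrt(1 + (y')^2) has no explicit y dependence, so ∂L/∂y = 0 and the Euler-Lagrange equation gives
    d/dx( y' / sqrt(1 + (y')^2) ) = 0  ⇒  y' / sqrt(1 + (y')^2) = const.
Hence y' is constant, so y(x) is affine.
Fitting the endpoints (-1, -4) and (8, 3):
    slope m = (3 − (-4)) / (8 − (-1)) = 7/9,
    intercept c = (-4) − m·(-1) = -29/9.
Extremal: y(x) = (7/9) x - 29/9.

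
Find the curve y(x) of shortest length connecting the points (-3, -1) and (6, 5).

Arc-length functional: J[y] = ∫ sqrt(1 + (y')^2) dx.
Lagrangian L = sqrt(1 + (y')^2) has no explicit y dependence, so ∂L/∂y = 0 and the Euler-Lagrange equation gives
    d/dx( y' / sqrt(1 + (y')^2) ) = 0  ⇒  y' / sqrt(1 + (y')^2) = const.
Hence y' is constant, so y(x) is affine.
Fitting the endpoints (-3, -1) and (6, 5):
    slope m = (5 − (-1)) / (6 − (-3)) = 2/3,
    intercept c = (-1) − m·(-3) = 1.
Extremal: y(x) = (2/3) x + 1.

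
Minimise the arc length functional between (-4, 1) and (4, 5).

Arc-length functional: J[y] = ∫ sqrt(1 + (y')^2) dx.
Lagrangian L = sqrt(1 + (y')^2) has no explicit y dependence, so ∂L/∂y = 0 and the Euler-Lagrange equation gives
    d/dx( y' / sqrt(1 + (y')^2) ) = 0  ⇒  y' / sqrt(1 + (y')^2) = const.
Hence y' is constant, so y(x) is affine.
Fitting the endpoints (-4, 1) and (4, 5):
    slope m = (5 − 1) / (4 − (-4)) = 1/2,
    intercept c = 1 − m·(-4) = 3.
Extremal: y(x) = (1/2) x + 3.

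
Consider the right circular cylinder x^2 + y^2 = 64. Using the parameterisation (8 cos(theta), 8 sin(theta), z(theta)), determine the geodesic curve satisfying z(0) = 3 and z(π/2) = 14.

Parameterise the cylinder of radius R = 8 as
    r(θ) = (8 cos θ, 8 sin θ, z(θ)).
The arc-length element is
    ds = sqrt(64 + (dz/dθ)^2) dθ,
so the Lagrangian is L = sqrt(64 + z'^2).
L depends on z' only, not on z or θ, so ∂L/∂z = 0 and
    ∂L/∂z' = z' / sqrt(64 + z'^2).
The Euler-Lagrange equation gives
    d/dθ( z' / sqrt(64 + z'^2) ) = 0,
so z' is constant. Integrating once:
    z(θ) = a θ + b,
a helix on the cylinder (a straight line when the cylinder is unrolled). The constants a, b are determined by the endpoint conditions.
With endpoint conditions z(0) = 3 and z(π/2) = 14: from z(0) = b we get b = 3, and a·π/2 + 3 = 14 gives a = 22/π, so
    z(θ) = (22/π) θ + 3.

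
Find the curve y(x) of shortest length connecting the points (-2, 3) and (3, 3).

Arc-length functional: J[y] = ∫ sqrt(1 + (y')^2) dx.
Lagrangian L = sqrt(1 + (y')^2) has no explicit y dependence, so ∂L/∂y = 0 and the Euler-Lagrange equation gives
    d/dx( y' / sqrt(1 + (y')^2) ) = 0  ⇒  y' / sqrt(1 + (y')^2) = const.
Hence y' is constant, so y(x) is affine.
Fitting the endpoints (-2, 3) and (3, 3):
    slope m = (3 − 3) / (3 − (-2)) = 0,
    intercept c = 3 − m·(-2) = 3.
Extremal: y(x) = 3.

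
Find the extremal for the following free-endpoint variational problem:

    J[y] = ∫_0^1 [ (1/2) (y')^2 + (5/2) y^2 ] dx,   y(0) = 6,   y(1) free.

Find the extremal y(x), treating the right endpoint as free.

The Lagrangian L = (1/2) (y')^2 + (5/2) y^2 gives
    ∂L/∂y = 5 y,   ∂L/∂y' = y'.
Euler-Lagrange: y'' − 5 y = 0.
With k = sqrt(5), the general solution is
    y(x) = A cosh(sqrt(5) x) + B sinh(sqrt(5) x).
Fixed left endpoint y(0) = 6 ⇒ A = 6.
The right endpoint x = 1 is free, so the natural (transversality) condition is ∂L/∂y' |_{x=1} = 0, i.e. y'(1) = 0.
Compute y'(x) = A k sinh(k x) + B k cosh(k x), so
    y'(1) = A k sinh(k·1) + B k cosh(k·1) = 0
    ⇒ B = −A tanh(k·1) = − 6 tanh(sqrt(5)·1).
Therefore the extremal is
    y(x) = 6 cosh(sqrt(5) x) − 6 tanh(sqrt(5)·1) sinh(sqrt(5) x).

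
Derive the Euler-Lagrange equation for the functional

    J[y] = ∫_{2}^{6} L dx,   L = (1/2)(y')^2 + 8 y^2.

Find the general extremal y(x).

The Lagrangian is L = (1/2)(y')^2 + 8 y^2.
∂L/∂y = 16y.
∂L/∂y' = y'.
The Euler-Lagrange equation d/dx(∂L/∂y') − ∂L/∂y = 0 becomes:
    y'' - 16 y = 0
General solution: y(x) = A e^(4x) + B e^(-4x), where A and B are arbitrary constants fixed by the endpoint conditions.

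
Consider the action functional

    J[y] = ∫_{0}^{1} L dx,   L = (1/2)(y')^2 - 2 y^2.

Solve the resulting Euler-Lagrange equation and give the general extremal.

The Lagrangian is L = (1/2)(y')^2 - 2 y^2.
∂L/∂y = -4y.
∂L/∂y' = y'.
The Euler-Lagrange equation d/dx(∂L/∂y') − ∂L/∂y = 0 becomes:
    y'' + 4 y = 0
General solution: y(x) = A sin(2x) + B cos(2x), where A and B are arbitrary constants fixed by the endpoint conditions.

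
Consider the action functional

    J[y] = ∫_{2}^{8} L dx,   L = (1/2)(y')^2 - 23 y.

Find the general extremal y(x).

The Lagrangian is L = (1/2)(y')^2 - 23 y.
∂L/∂y = -23.
∂L/∂y' = y'.
The Euler-Lagrange equation d/dx(∂L/∂y') − ∂L/∂y = 0 becomes:
    y'' + 23 = 0
General solution: y(x) = -(23/2) x^2 + A x + B, where A and B are arbitrary constants fixed by the endpoint conditions.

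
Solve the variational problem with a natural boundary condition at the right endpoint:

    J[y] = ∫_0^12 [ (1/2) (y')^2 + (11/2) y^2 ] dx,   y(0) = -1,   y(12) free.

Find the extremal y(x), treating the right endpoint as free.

The Lagrangian L = (1/2) (y')^2 + (11/2) y^2 gives
    ∂L/∂y = 11 y,   ∂L/∂y' = y'.
Euler-Lagrange: y'' − 11 y = 0.
With k = sqrt(11), the general solution is
    y(x) = A cosh(sqrt(11) x) + B sinh(sqrt(11) x).
Fixed left endpoint y(0) = -1 ⇒ A = -1.
The right endpoint x = 12 is free, so the natural (transversality) condition is ∂L/∂y' |_{x=12} = 0, i.e. y'(12) = 0.
Compute y'(x) = A k sinh(k x) + B k cosh(k x), so
    y'(12) = A k sinh(k·12) + B k cosh(k·12) = 0
    ⇒ B = −A tanh(k·12) = tanh(sqrt(11)·12).
Therefore the extremal is
    y(x) = −cosh(sqrt(11) x) + tanh(sqrt(11)·12) sinh(sqrt(11) x).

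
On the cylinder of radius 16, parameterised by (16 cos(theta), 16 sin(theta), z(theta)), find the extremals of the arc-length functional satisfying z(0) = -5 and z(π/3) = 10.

Parameterise the cylinder of radius R = 16 as
    r(θ) = (16 cos θ, 16 sin θ, z(θ)).
The arc-length element is
    ds = sqrt(256 + (dz/dθ)^2) dθ,
so the Lagrangian is L = sqrt(256 + z'^2).
L depends on z' only, not on z or θ, so ∂L/∂z = 0 and
    ∂L/∂z' = z' / sqrt(256 + z'^2).
The Euler-Lagrange equation gives
    d/dθ( z' / sqrt(256 + z'^2) ) = 0,
so z' is constant. Integrating once:
    z(θ) = a θ + b,
a helix on the cylinder (a straight line when the cylinder is unrolled). The constants a, b are determined by the endpoint conditions.
With endpoint conditions z(0) = -5 and z(π/3) = 10: from z(0) = b we get b = -5, and a·π/3 + -5 = 10 gives a = 45/π, so
    z(θ) = (45/π) θ − 5.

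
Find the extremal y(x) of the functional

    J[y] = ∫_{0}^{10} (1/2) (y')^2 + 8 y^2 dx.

The Lagrangian is L = (1/2) (y')^2 + 8 y^2.
Compute ∂L/∂y = 16y, ∂L/∂y' = y'.
The Euler-Lagrange equation d/dx(∂L/∂y') − ∂L/∂y = 0 reduces to
    y'' − 16 y = 0.
Its general solution is
    y(x) = A e^(4x) + B e^(−4x),
with A, B fixed by the endpoint conditions.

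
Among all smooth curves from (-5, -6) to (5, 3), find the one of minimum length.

Arc-length functional: J[y] = ∫ sqrt(1 + (y')^2) dx.
Lagrangian L = sqrt(1 + (y')^2) has no explicit y dependence, so ∂L/∂y = 0 and the Euler-Lagrange equation gives
    d/dx( y' / sqrt(1 + (y')^2) ) = 0  ⇒  y' / sqrt(1 + (y')^2) = const.
Hence y' is constant, so y(x) is affine.
Fitting the endpoints (-5, -6) and (5, 3):
    slope m = (3 − (-6)) / (5 − (-5)) = 9/10,
    intercept c = (-6) − m·(-5) = -3/2.
Extremal: y(x) = (9/10) x - 3/2.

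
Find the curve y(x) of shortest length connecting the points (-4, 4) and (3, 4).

Arc-length functional: J[y] = ∫ sqrt(1 + (y')^2) dx.
Lagrangian L = sqrt(1 + (y')^2) has no explicit y dependence, so ∂L/∂y = 0 and the Euler-Lagrange equation gives
    d/dx( y' / sqrt(1 + (y')^2) ) = 0  ⇒  y' / sqrt(1 + (y')^2) = const.
Hence y' is constant, so y(x) is affine.
Fitting the endpoints (-4, 4) and (3, 4):
    slope m = (4 − 4) / (3 − (-4)) = 0,
    intercept c = 4 − m·(-4) = 4.
Extremal: y(x) = 4.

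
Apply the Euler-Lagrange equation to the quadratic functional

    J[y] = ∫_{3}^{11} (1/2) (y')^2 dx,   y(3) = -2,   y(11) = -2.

The Lagrangian is L = (1/2) (y')^2.
Compute ∂L/∂y = 0, ∂L/∂y' = y'.
The Euler-Lagrange equation d/dx(∂L/∂y') − ∂L/∂y = 0 reduces to
    y'' = 0.
Its general solution is
    y(x) = A x + B,
with A, B fixed by the endpoint conditions.
Applying the endpoint conditions y(3) = -2 and y(11) = -2: solve A·3 + B = -2 and A·11 + B = -2. Subtracting gives A(11 − 3) = -2 − -2, so A = 0, and B = -2 − A·3 = -2. Therefore
    y(x) = -2.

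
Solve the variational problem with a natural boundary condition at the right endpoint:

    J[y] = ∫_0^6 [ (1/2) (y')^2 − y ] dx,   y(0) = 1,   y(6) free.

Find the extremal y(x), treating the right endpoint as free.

The Lagrangian L = (1/2) (y')^2 − y gives
    ∂L/∂y = −1,   ∂L/∂y' = y'.
Euler-Lagrange: d/dx(y') − (−1) = 0, i.e. y'' + 1 = 0, so
    y(x) = −(1/2) x^2 + C1 x + C2.
Fixed left endpoint y(0) = 1 ⇒ C2 = 1.
The right endpoint x = 6 is free, so the natural (transversality) condition is ∂L/∂y' |_{x=6} = 0, i.e. y'(6) = 0.
Compute y'(x) = −1 x + C1, so y'(6) = −6 + C1 = 0 ⇒ C1 = 6.
Therefore the extremal is
    y(x) = −x^2/2 + 6 x + 1.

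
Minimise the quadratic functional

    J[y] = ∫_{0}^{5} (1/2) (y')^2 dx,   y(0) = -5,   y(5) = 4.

The Lagrangian is L = (1/2) (y')^2.
Compute ∂L/∂y = 0, ∂L/∂y' = y'.
The Euler-Lagrange equation d/dx(∂L/∂y') − ∂L/∂y = 0 reduces to
    y'' = 0.
Its general solution is
    y(x) = A x + B,
with A, B fixed by the endpoint conditions.
Applying the endpoint conditions y(0) = -5 and y(5) = 4: solve A·0 + B = -5 and A·5 + B = 4. Subtracting gives A(5 − 0) = 4 − -5, so A = 9/5, and B = -5 − A·0 = -5. Therefore
    y(x) = (9/5) x - 5.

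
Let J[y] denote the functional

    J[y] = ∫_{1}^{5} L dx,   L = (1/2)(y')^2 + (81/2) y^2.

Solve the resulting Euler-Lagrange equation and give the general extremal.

The Lagrangian is L = (1/2)(y')^2 + (81/2) y^2.
∂L/∂y = 81y.
∂L/∂y' = y'.
The Euler-Lagrange equation d/dx(∂L/∂y') − ∂L/∂y = 0 becomes:
    y'' - 81 y = 0
General solution: y(x) = A e^(9x) + B e^(-9x), where A and B are arbitrary constants fixed by the endpoint conditions.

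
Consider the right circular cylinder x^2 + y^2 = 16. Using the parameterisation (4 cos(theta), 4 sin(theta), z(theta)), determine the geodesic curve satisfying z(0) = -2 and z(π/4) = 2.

Parameterise the cylinder of radius R = 4 as
    r(θ) = (4 cos θ, 4 sin θ, z(θ)).
The arc-length element is
    ds = sqrt(16 + (dz/dθ)^2) dθ,
so the Lagrangian is L = sqrt(16 + z'^2).
L depends on z' only, not on z or θ, so ∂L/∂z = 0 and
    ∂L/∂z' = z' / sqrt(16 + z'^2).
The Euler-Lagrange equation gives
    d/dθ( z' / sqrt(16 + z'^2) ) = 0,
so z' is constant. Integrating once:
    z(θ) = a θ + b,
a helix on the cylinder (a straight line when the cylinder is unrolled). The constants a, b are determined by the endpoint conditions.
With endpoint conditions z(0) = -2 and z(π/4) = 2: from z(0) = b we get b = -2, and a·π/4 + -2 = 2 gives a = 16/π, so
    z(θ) = (16/π) θ − 2.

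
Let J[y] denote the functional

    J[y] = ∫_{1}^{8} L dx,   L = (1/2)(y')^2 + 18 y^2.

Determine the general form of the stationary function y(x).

The Lagrangian is L = (1/2)(y')^2 + 18 y^2.
∂L/∂y = 36y.
∂L/∂y' = y'.
The Euler-Lagrange equation d/dx(∂L/∂y') − ∂L/∂y = 0 becomes:
    y'' - 36 y = 0
General solution: y(x) = A e^(6x) + B e^(-6x), where A and B are arbitrary constants fixed by the endpoint conditions.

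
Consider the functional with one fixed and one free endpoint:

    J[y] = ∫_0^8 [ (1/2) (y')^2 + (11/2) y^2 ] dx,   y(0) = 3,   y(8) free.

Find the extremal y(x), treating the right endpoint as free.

The Lagrangian L = (1/2) (y')^2 + (11/2) y^2 gives
    ∂L/∂y = 11 y,   ∂L/∂y' = y'.
Euler-Lagrange: y'' − 11 y = 0.
With k = sqrt(11), the general solution is
    y(x) = A cosh(sqrt(11) x) + B sinh(sqrt(11) x).
Fixed left endpoint y(0) = 3 ⇒ A = 3.
The right endpoint x = 8 is free, so the natural (transversality) condition is ∂L/∂y' |_{x=8} = 0, i.e. y'(8) = 0.
Compute y'(x) = A k sinh(k x) + B k cosh(k x), so
    y'(8) = A k sinh(k·8) + B k cosh(k·8) = 0
    ⇒ B = −A tanh(k·8) = − 3 tanh(sqrt(11)·8).
Therefore the extremal is
    y(x) = 3 cosh(sqrt(11) x) − 3 tanh(sqrt(11)·8) sinh(sqrt(11) x).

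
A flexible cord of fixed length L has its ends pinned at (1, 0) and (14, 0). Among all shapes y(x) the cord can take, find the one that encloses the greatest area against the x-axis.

Set up the augmented Lagrangian using a multiplier λ for the length constraint:
    F(y, y') = y − λ sqrt(1 + y'^2).
F has no explicit x dependence, so the Beltrami identity yields a first integral
    F − y' ∂F/∂y' = C.
Compute ∂F/∂y' = −λ y' / sqrt(1 + y'^2). Then
    y − λ sqrt(1 + y'^2) + λ y'^2 / sqrt(1 + y'^2) = C
    ⇒  y − λ / sqrt(1 + y'^2) = C.
Solving for y' and integrating gives
    (x − a)^2 + (y − b)^2 = λ^2,
a circular arc of radius λ. The constants a, b are determined by the endpoint conditions y(1) = y(14) = 0, and λ is fixed implicitly by the length constraint
    ∫_{1}^{14} sqrt(1 + y'^2) dx = L.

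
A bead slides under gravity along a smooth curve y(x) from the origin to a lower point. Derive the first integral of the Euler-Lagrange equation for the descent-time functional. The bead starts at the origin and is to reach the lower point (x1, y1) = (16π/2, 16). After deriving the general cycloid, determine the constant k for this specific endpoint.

The Lagrangian L = sqrt((1 + y'^2) / y) has no explicit x dependence, so the Beltrami identity applies:
    L − y' ∂L/∂y' = C.
Compute ∂L/∂y' = y' / sqrt(y (1 + y'^2)).
Substitute:
    sqrt((1 + y'^2)/y) − y'·y' / sqrt(y (1 + y'^2))
    = (1 + y'^2) / sqrt(y (1 + y'^2)) − y'^2 / sqrt(y (1 + y'^2))
    = 1 / sqrt(y (1 + y'^2)) = C.
Squaring and rearranging gives the first integral
    y (1 + y'^2) = 1/C^2 =: k   (constant).
Solving this first-order ODE by the substitution
    y = (k/2)(1 − cos θ)
yields the cycloid parameterisation
    x(θ) = (k/2)(θ − sin θ),   y(θ) = (k/2)(1 − cos θ).
The constant k is fixed by the endpoint condition.
Now fit the given lower endpoint (x1, y1) = (16π/2, 16). At the bottom of the first arch (θ = π), the parametric equations give
    y(π) = (k/2)(1 − cos π) = k,
    x(π) = (k/2)(π − sin π) = kπ/2.
Matching y(π) = 16 gives k = 16, consistent with x(π) = 16π/2. Therefore the specific cycloid is
    x(θ) = (16/2)(θ − sin θ),   y(θ) = (16/2)(1 − cos θ).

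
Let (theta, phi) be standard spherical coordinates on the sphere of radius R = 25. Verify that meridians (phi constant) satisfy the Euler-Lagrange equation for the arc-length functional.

On the sphere of radius R = 25 with spherical coordinates (θ, φ), the induced metric is
    ds^2 = 625(dθ^2 + sin^2(θ) dφ^2).
Using θ as the parameter, the arc-length functional becomes
    J[φ] = ∫ 25 sqrt(1 + sin^2(θ) (dφ/dθ)^2) dθ.
So L = 25 sqrt(1 + sin^2(θ) φ'^2). Compute
    ∂L/∂φ = 0  (L has no explicit φ dependence),
    ∂L/∂φ' = 25 sin^2(θ) φ' / sqrt(1 + sin^2(θ) φ'^2).
For the candidate φ(θ) = c (constant), φ' = 0, so ∂L/∂φ' evaluated along the candidate vanishes, and ∂L/∂φ is identically zero. Hence
    d/dθ(∂L/∂φ') − ∂L/∂φ = 0
is satisfied. Therefore meridians φ = const are extremals of arc length — they are geodesics on the sphere.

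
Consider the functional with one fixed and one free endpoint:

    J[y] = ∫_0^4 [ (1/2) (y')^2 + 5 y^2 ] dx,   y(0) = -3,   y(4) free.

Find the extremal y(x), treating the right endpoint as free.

The Lagrangian L = (1/2) (y')^2 + 5 y^2 gives
    ∂L/∂y = 10 y,   ∂L/∂y' = y'.
Euler-Lagrange: y'' − 10 y = 0.
With k = sqrt(10), the general solution is
    y(x) = A cosh(sqrt(10) x) + B sinh(sqrt(10) x).
Fixed left endpoint y(0) = -3 ⇒ A = -3.
The right endpoint x = 4 is free, so the natural (transversality) condition is ∂L/∂y' |_{x=4} = 0, i.e. y'(4) = 0.
Compute y'(x) = A k sinh(k x) + B k cosh(k x), so
    y'(4) = A k sinh(k·4) + B k cosh(k·4) = 0
    ⇒ B = −A tanh(k·4) = 3 tanh(sqrt(10)·4).
Therefore the extremal is
    y(x) = −3 cosh(sqrt(10) x) + 3 tanh(sqrt(10)·4) sinh(sqrt(10) x).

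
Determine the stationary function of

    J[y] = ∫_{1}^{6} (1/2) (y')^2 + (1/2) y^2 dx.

The Lagrangian is L = (1/2) (y')^2 + (1/2) y^2.
Compute ∂L/∂y = y, ∂L/∂y' = y'.
The Euler-Lagrange equation d/dx(∂L/∂y') − ∂L/∂y = 0 reduces to
    y'' − y = 0.
Its general solution is
    y(x) = A e^x + B e^(−x),
with A, B fixed by the endpoint conditions.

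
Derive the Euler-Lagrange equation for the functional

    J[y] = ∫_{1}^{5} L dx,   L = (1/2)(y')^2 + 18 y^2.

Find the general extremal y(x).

The Lagrangian is L = (1/2)(y')^2 + 18 y^2.
∂L/∂y = 36y.
∂L/∂y' = y'.
The Euler-Lagrange equation d/dx(∂L/∂y') − ∂L/∂y = 0 becomes:
    y'' - 36 y = 0
General solution: y(x) = A e^(6x) + B e^(-6x), where A and B are arbitrary constants fixed by the endpoint conditions.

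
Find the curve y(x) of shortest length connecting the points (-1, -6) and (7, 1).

Arc-length functional: J[y] = ∫ sqrt(1 + (y')^2) dx.
Lagrangian L = sqrt(1 + (y')^2) has no explicit y dependence, so ∂L/∂y = 0 and the Euler-Lagrange equation gives
    d/dx( y' / sqrt(1 + (y')^2) ) = 0  ⇒  y' / sqrt(1 + (y')^2) = const.
Hence y' is constant, so y(x) is affine.
Fitting the endpoints (-1, -6) and (7, 1):
    slope m = (1 − (-6)) / (7 − (-1)) = 7/8,
    intercept c = (-6) − m·(-1) = -41/8.
Extremal: y(x) = (7/8) x - 41/8.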